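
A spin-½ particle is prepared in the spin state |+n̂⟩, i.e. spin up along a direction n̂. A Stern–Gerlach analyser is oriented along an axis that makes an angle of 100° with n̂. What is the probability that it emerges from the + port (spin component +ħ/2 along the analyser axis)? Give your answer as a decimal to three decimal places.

0.413

For spin-½, the probability of finding spin-up along an axis at angle θ to the initial spin direction is cos²(θ/2); spin-down is sin²(θ/2).
θ = 100°, so P = cos²(50°) ≈ 0.413.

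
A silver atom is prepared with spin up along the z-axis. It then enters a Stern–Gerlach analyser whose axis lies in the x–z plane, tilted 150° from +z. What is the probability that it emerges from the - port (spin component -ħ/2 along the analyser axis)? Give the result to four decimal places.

0.9330

For spin-½, the probability of finding spin-up along an axis at angle θ to the initial spin direction is cos²(θ/2); spin-down is sin²(θ/2).
θ = 150°, so P = sin²(75°) ≈ 0.9330.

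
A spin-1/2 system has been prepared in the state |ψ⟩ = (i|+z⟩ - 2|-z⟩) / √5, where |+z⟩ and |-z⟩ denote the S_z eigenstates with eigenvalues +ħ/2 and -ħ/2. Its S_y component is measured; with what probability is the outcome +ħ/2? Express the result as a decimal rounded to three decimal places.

|+y⟩ = (|+z⟩ + i|-z⟩)/√2, so ⟨+y|ψ⟩ = (3i) / (√2·√5).
P = |3i|² / 10 = 9/10.

0.900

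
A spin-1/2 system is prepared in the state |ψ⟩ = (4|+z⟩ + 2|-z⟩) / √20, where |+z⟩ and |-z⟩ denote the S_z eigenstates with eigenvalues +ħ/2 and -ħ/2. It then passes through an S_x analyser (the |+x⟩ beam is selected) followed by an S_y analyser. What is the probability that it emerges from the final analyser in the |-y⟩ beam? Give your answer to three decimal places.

First analyser (S_x): P(|+x⟩) = |⟨+x|ψ⟩|² = 36/40.
After stage 1 the state is |+x⟩; P(|-y⟩) = |⟨-y|+x⟩|² = 1/2.
Joint probability = 36/40 × 1/2 = 0.450.

0.450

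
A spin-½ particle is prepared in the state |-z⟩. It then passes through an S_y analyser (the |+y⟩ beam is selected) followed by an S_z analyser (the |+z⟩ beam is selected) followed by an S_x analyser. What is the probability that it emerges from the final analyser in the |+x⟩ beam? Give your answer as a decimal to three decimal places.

First analyser (S_y): from |-z⟩, P(|+y⟩) = 1/2.
After stage 1 the state is |+y⟩; P(|+z⟩) = |⟨+z|+y⟩|² = 1/2.
After stage 2 the state is |+z⟩; P(|+x⟩) = |⟨+x|+z⟩|² = 1/2.
Joint probability = 1/2 × 1/2 × 1/2 = 0.125.

0.125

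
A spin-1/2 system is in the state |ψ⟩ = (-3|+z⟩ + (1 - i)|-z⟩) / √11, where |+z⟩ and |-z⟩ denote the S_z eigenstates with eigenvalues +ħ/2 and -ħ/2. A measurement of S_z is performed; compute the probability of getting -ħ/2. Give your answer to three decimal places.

The -ħ/2 outcome corresponds to |-z⟩. Its amplitude in |ψ⟩ is (1 - i)/√11.
P = |1 - i|² / 11 = 2/11.

0.182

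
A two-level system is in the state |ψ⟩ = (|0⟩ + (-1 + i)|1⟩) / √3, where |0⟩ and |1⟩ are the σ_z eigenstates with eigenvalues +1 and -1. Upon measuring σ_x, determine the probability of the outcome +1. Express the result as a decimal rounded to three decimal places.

0.167

|+x⟩ = (|0⟩ + |1⟩)/√2, so ⟨+x|ψ⟩ = (i) / (√2·√3).
P = |i|² / 6 = 1/6.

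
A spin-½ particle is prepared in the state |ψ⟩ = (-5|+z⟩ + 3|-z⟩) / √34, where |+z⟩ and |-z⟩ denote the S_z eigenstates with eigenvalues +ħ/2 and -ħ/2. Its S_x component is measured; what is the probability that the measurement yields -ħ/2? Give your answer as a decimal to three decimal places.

|-x⟩ = (|+z⟩ - |-z⟩)/√2, so ⟨-x|ψ⟩ = (-8) / (√2·√34).
P = |-8|² / 68 = 64/68.

0.941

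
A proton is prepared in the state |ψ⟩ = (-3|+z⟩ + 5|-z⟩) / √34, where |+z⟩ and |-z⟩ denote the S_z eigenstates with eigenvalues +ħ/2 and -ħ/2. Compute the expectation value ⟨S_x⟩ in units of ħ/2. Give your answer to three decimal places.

-0.882

⟨σ_x⟩ = 2 Re(a* b)/(|a|²+|b|²) with a = -3, b = 5.
a* b = -15, so ⟨σ_x⟩ = -30/34.
⟨S_x⟩ = (ħ/2)·⟨σ_x⟩.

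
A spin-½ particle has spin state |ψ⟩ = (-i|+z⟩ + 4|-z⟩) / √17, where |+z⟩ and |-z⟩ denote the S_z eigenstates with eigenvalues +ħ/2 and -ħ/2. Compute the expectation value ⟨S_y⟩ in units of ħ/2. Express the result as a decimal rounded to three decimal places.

⟨σ_y⟩ = 2 Im(a* b)/(|a|²+|b|²) with a = -i, b = 4.
a* b = 4i, so ⟨σ_y⟩ = 8/17.
⟨S_y⟩ = (ħ/2)·⟨σ_y⟩.

0.471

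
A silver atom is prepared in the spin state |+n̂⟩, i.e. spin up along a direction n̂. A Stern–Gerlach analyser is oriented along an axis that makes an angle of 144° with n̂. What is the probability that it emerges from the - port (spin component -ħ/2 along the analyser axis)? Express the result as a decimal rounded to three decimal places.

For spin-½, the probability of finding spin-up along an axis at angle θ to the initial spin direction is cos²(θ/2); spin-down is sin²(θ/2).
θ = 144°, so P = sin²(72°) ≈ 0.905.

0.905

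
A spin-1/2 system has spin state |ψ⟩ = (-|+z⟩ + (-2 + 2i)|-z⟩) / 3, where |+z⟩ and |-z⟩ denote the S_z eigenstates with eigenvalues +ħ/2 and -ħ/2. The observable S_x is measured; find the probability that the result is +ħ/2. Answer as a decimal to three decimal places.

|+x⟩ = (|+z⟩ + |-z⟩)/√2, so ⟨+x|ψ⟩ = (-3 + 2i) / (√2·3).
P = |-3 + 2i|² / 18 = 13/18.

0.722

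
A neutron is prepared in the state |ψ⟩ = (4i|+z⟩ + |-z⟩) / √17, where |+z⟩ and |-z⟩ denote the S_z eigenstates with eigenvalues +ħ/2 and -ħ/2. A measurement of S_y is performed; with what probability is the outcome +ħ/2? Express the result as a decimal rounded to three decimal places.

|+y⟩ = (|+z⟩ + i|-z⟩)/√2, so ⟨+y|ψ⟩ = (3i) / (√2·√17).
P = |3i|² / 34 = 9/34.

0.265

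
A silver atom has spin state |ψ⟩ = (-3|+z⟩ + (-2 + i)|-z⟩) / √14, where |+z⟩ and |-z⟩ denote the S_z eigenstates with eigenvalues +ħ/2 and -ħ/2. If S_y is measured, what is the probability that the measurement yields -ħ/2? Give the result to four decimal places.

0.7143

|-y⟩ = (|+z⟩ - i|-z⟩)/√2, so ⟨-y|ψ⟩ = (-4 - 2i) / (√2·√14).
P = |-4 - 2i|² / 28 = 20/28.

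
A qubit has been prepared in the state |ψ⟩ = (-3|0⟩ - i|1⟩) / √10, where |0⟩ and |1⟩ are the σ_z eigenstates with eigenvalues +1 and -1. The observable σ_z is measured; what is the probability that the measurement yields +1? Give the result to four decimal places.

The +1 outcome corresponds to |0⟩. Its amplitude in |ψ⟩ is -3/√10.
P = |-3|² / 10 = 9/10.

0.9000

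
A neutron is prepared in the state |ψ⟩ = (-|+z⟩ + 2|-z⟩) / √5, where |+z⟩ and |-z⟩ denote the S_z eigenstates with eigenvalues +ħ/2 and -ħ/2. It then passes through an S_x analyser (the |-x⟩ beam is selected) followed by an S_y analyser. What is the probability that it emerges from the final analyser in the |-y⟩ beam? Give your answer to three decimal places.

0.450

First analyser (S_x): P(|-x⟩) = |⟨-x|ψ⟩|² = 9/10.
After stage 1 the state is |-x⟩; P(|-y⟩) = |⟨-y|-x⟩|² = 1/2.
Joint probability = 9/10 × 1/2 = 0.450.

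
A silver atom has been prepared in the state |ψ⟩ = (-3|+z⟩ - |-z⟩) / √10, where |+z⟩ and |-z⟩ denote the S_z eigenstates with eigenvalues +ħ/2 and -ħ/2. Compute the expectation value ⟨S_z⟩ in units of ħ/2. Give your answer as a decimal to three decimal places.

⟨σ_z⟩ = |a|² - |b|² divided by |a|²+|b|², with a, b the |+z⟩, |-z⟩ amplitudes.
= (9 - 1)/10 = 8/10.
⟨S_z⟩ = (ħ/2)·⟨σ_z⟩.

0.800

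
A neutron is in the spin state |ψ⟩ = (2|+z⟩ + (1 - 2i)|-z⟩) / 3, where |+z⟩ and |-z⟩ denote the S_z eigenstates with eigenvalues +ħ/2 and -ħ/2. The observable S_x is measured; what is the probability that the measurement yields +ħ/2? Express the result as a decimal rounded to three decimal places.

0.722

|+x⟩ = (|+z⟩ + |-z⟩)/√2, so ⟨+x|ψ⟩ = (3 - 2i) / (√2·3).
P = |3 - 2i|² / 18 = 13/18.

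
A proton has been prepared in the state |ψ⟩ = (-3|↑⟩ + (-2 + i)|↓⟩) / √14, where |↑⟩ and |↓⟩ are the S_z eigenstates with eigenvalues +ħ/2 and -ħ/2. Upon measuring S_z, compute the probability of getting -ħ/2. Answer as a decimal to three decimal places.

The -ħ/2 outcome corresponds to |↓⟩. Its amplitude in |ψ⟩ is (-2 + i)/√14.
P = |-2 + i|² / 14 = 5/14.

0.357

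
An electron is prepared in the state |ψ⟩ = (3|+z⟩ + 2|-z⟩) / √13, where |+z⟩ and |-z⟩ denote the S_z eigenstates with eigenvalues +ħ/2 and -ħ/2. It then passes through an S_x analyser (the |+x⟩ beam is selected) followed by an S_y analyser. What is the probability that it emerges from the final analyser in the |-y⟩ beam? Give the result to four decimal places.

0.4808

First analyser (S_x): P(|+x⟩) = |⟨+x|ψ⟩|² = 25/26.
After stage 1 the state is |+x⟩; P(|-y⟩) = |⟨-y|+x⟩|² = 1/2.
Joint probability = 25/26 × 1/2 = 0.4808.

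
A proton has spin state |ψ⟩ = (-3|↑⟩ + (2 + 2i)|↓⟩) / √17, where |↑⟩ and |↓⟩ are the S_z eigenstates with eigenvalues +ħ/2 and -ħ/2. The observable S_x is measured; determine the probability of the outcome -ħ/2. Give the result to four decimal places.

0.8529

|-x⟩ = (|↑⟩ - |↓⟩)/√2, so ⟨-x|ψ⟩ = (-5 - 2i) / (√2·√17).
P = |-5 - 2i|² / 34 = 29/34.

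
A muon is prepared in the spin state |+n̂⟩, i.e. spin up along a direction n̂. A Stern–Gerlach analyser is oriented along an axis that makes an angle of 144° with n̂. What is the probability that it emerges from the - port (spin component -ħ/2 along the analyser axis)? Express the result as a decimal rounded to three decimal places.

0.905

For spin-½, the probability of finding spin-up along an axis at angle θ to the initial spin direction is cos²(θ/2); spin-down is sin²(θ/2).
θ = 144°, so P = sin²(72°) ≈ 0.905.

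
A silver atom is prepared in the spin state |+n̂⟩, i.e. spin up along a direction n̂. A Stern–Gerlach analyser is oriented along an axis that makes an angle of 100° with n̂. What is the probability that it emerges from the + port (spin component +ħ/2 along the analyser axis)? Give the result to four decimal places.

0.4132

For spin-½, the probability of finding spin-up along an axis at angle θ to the initial spin direction is cos²(θ/2); spin-down is sin²(θ/2).
θ = 100°, so P = cos²(50°) ≈ 0.4132.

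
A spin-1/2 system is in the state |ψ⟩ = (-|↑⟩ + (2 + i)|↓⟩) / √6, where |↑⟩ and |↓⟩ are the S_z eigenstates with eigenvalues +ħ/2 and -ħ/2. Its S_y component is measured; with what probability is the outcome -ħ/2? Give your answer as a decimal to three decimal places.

|-y⟩ = (|↑⟩ - i|↓⟩)/√2, so ⟨-y|ψ⟩ = (-2 + 2i) / (√2·√6).
P = |-2 + 2i|² / 12 = 8/12.

0.667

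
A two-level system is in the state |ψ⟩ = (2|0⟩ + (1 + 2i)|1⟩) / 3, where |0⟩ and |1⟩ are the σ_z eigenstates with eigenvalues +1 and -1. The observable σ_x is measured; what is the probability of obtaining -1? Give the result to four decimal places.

0.2778

|-x⟩ = (|0⟩ - |1⟩)/√2, so ⟨-x|ψ⟩ = (1 - 2i) / (√2·3).
P = |1 - 2i|² / 18 = 5/18.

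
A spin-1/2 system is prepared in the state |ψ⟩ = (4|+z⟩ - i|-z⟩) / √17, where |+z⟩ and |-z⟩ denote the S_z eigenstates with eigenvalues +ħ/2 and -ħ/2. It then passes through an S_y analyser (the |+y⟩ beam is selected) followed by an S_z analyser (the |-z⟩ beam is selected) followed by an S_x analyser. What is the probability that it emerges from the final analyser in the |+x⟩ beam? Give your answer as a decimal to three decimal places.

First analyser (S_y): P(|+y⟩) = |⟨+y|ψ⟩|² = 9/34.
After stage 1 the state is |+y⟩; P(|-z⟩) = |⟨-z|+y⟩|² = 1/2.
After stage 2 the state is |-z⟩; P(|+x⟩) = |⟨+x|-z⟩|² = 1/2.
Joint probability = 9/34 × 1/2 × 1/2 = 0.066.

0.066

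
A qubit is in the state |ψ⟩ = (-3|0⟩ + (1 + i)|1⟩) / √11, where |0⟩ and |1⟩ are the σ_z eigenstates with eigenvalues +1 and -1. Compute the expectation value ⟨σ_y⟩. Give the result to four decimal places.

⟨σ_y⟩ = 2 Im(a* b)/(|a|²+|b|²) with a = -3, b = (1 + i).
a* b = (-3 - 3i), so ⟨σ_y⟩ = -6/11.

-0.5455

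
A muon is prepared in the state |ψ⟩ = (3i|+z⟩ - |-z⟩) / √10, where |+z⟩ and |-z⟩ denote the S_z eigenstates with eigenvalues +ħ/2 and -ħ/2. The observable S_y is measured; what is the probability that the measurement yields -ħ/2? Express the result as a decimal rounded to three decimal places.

|-y⟩ = (|+z⟩ - i|-z⟩)/√2, so ⟨-y|ψ⟩ = (2i) / (√2·√10).
P = |2i|² / 20 = 4/20.

0.200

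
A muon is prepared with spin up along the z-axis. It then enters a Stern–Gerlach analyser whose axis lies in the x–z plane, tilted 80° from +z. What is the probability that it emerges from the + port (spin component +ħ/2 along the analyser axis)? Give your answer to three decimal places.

For spin-½, the probability of finding spin-up along an axis at angle θ to the initial spin direction is cos²(θ/2); spin-down is sin²(θ/2).
θ = 80°, so P = cos²(40°) ≈ 0.587.

0.587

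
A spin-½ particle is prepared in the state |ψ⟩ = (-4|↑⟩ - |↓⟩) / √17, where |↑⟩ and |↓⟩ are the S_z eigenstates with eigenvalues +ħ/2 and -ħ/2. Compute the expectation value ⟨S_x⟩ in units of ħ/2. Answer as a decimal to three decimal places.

0.471

⟨σ_x⟩ = 2 Re(a* b)/(|a|²+|b|²) with a = -4, b = -1.
a* b = 4, so ⟨σ_x⟩ = 8/17.
⟨S_x⟩ = (ħ/2)·⟨σ_x⟩.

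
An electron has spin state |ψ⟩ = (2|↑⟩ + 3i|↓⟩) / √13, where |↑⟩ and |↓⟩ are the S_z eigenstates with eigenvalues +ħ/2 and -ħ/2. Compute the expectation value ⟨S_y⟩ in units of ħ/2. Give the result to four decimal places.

0.9231

⟨σ_y⟩ = 2 Im(a* b)/(|a|²+|b|²) with a = 2, b = 3i.
a* b = 6i, so ⟨σ_y⟩ = 12/13.
⟨S_y⟩ = (ħ/2)·⟨σ_y⟩.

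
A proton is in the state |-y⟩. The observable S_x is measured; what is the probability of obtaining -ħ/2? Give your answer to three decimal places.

0.500

In the S_z basis, |-y⟩ = (|+z⟩ - i|-z⟩)/√2 and |-x⟩ = (|+z⟩ - |-z⟩)/√2.
|⟨-x|-y⟩|² = 1/2.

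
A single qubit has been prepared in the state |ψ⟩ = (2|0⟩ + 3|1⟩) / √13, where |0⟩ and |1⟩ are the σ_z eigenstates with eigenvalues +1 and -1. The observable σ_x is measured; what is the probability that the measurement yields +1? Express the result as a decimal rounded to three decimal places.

0.962

|+x⟩ = (|0⟩ + |1⟩)/√2, so ⟨+x|ψ⟩ = (5) / (√2·√13).
P = |5|² / 26 = 25/26.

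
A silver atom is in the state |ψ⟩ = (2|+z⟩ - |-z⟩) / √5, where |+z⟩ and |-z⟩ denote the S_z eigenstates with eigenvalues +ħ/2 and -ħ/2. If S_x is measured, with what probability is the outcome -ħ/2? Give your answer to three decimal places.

|-x⟩ = (|+z⟩ - |-z⟩)/√2, so ⟨-x|ψ⟩ = (3) / (√2·√5).
P = |3|² / 10 = 9/10.

0.900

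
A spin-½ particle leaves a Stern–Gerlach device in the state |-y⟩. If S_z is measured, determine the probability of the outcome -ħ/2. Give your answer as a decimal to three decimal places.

In the S_z basis, |-y⟩ = (|+z⟩ - i|-z⟩)/√2 and |-z⟩ = |-z⟩.
|⟨-z|-y⟩|² = 1/2.

0.500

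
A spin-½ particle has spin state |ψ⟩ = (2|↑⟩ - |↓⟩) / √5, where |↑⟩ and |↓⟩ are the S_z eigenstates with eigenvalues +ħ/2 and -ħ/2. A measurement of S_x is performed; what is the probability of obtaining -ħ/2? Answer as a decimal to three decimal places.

|-x⟩ = (|↑⟩ - |↓⟩)/√2, so ⟨-x|ψ⟩ = (3) / (√2·√5).
P = |3|² / 10 = 9/10.

0.900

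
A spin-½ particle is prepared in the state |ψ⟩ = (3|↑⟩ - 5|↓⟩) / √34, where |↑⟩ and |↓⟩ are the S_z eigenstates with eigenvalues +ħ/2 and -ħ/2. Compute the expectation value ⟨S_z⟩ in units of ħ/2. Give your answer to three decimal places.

-0.471

⟨σ_z⟩ = |a|² - |b|² divided by |a|²+|b|², with a, b the |↑⟩, |↓⟩ amplitudes.
= (9 - 25)/34 = -16/34.
⟨S_z⟩ = (ħ/2)·⟨σ_z⟩.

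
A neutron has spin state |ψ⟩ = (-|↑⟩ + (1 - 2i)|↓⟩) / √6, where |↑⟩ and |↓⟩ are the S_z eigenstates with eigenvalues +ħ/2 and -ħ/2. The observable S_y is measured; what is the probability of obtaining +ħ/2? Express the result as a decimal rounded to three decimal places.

0.833

|+y⟩ = (|↑⟩ + i|↓⟩)/√2, so ⟨+y|ψ⟩ = (-3 - i) / (√2·√6).
P = |-3 - i|² / 12 = 10/12.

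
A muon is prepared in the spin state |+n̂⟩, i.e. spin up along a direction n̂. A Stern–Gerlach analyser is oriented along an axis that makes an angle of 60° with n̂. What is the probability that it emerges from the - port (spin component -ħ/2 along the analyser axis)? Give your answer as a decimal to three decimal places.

0.250

For spin-½, the probability of finding spin-up along an axis at angle θ to the initial spin direction is cos²(θ/2); spin-down is sin²(θ/2).
θ = 60°, so P = sin²(30°) ≈ 0.250.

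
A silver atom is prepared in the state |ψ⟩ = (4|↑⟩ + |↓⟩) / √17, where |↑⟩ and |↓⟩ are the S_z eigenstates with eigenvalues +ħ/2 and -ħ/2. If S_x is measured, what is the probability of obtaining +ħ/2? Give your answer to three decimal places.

|+x⟩ = (|↑⟩ + |↓⟩)/√2, so ⟨+x|ψ⟩ = (5) / (√2·√17).
P = |5|² / 34 = 25/34.

0.735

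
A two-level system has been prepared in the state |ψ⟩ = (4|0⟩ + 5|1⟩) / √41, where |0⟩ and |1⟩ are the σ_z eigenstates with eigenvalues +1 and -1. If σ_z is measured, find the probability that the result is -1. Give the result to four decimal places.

The -1 outcome corresponds to |1⟩. Its amplitude in |ψ⟩ is 5/√41.
P = |5|² / 41 = 25/41.

0.6098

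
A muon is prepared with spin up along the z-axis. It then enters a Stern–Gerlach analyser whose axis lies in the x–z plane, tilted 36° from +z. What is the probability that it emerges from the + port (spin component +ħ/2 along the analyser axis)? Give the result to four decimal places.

0.9045

For spin-½, the probability of finding spin-up along an axis at angle θ to the initial spin direction is cos²(θ/2); spin-down is sin²(θ/2).
θ = 36°, so P = cos²(18°) ≈ 0.9045.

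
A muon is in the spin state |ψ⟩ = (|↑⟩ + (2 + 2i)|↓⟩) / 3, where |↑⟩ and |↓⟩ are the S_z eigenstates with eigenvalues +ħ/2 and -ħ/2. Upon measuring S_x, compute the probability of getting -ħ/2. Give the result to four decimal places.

0.2778

|-x⟩ = (|↑⟩ - |↓⟩)/√2, so ⟨-x|ψ⟩ = (-1 - 2i) / (√2·3).
P = |-1 - 2i|² / 18 = 5/18.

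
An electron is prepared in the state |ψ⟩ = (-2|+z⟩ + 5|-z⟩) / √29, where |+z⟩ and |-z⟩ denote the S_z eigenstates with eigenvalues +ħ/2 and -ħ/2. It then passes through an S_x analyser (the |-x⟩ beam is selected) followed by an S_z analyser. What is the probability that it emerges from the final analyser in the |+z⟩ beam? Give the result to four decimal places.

0.4224

First analyser (S_x): P(|-x⟩) = |⟨-x|ψ⟩|² = 49/58.
After stage 1 the state is |-x⟩; P(|+z⟩) = |⟨+z|-x⟩|² = 1/2.
Joint probability = 49/58 × 1/2 = 0.4224.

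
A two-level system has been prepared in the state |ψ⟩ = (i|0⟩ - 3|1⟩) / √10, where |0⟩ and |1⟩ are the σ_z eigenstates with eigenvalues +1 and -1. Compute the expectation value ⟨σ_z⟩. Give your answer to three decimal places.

⟨σ_z⟩ = |a|² - |b|² divided by |a|²+|b|², with a, b the |0⟩, |1⟩ amplitudes.
= (1 - 9)/10 = -8/10.

-0.800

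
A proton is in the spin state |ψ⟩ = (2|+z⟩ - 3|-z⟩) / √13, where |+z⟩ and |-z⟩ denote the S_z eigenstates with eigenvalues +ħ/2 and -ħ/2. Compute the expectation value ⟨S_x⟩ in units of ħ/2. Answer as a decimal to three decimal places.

⟨σ_x⟩ = 2 Re(a* b)/(|a|²+|b|²) with a = 2, b = -3.
a* b = -6, so ⟨σ_x⟩ = -12/13.
⟨S_x⟩ = (ħ/2)·⟨σ_x⟩.

-0.923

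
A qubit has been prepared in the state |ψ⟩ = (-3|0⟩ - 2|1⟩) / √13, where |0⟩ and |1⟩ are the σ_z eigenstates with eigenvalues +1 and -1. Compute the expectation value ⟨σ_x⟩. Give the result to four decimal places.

⟨σ_x⟩ = 2 Re(a* b)/(|a|²+|b|²) with a = -3, b = -2.
a* b = 6, so ⟨σ_x⟩ = 12/13.

0.9231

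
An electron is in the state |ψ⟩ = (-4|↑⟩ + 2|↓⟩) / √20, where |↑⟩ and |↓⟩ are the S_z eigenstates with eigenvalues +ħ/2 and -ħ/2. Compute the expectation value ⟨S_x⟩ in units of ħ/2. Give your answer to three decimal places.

-0.800

⟨σ_x⟩ = 2 Re(a* b)/(|a|²+|b|²) with a = -4, b = 2.
a* b = -8, so ⟨σ_x⟩ = -16/20.
⟨S_x⟩ = (ħ/2)·⟨σ_x⟩.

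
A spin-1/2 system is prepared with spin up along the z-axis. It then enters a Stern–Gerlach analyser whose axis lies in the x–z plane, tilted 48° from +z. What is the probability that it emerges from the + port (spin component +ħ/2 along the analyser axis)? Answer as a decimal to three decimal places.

For spin-½, the probability of finding spin-up along an axis at angle θ to the initial spin direction is cos²(θ/2); spin-down is sin²(θ/2).
θ = 48°, so P = cos²(24°) ≈ 0.835.

0.835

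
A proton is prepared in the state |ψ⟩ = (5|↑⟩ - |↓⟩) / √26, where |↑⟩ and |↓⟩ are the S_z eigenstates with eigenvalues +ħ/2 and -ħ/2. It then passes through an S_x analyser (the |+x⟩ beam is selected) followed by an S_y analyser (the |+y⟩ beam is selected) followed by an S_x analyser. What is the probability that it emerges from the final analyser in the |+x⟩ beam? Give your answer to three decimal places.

0.077

First analyser (S_x): P(|+x⟩) = |⟨+x|ψ⟩|² = 16/52.
After stage 1 the state is |+x⟩; P(|+y⟩) = |⟨+y|+x⟩|² = 1/2.
After stage 2 the state is |+y⟩; P(|+x⟩) = |⟨+x|+y⟩|² = 1/2.
Joint probability = 16/52 × 1/2 × 1/2 = 0.077.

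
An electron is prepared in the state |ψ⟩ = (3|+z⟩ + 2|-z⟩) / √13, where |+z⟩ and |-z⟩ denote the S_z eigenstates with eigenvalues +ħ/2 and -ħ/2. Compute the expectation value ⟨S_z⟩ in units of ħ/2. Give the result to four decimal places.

0.3846

⟨σ_z⟩ = |a|² - |b|² divided by |a|²+|b|², with a, b the |+z⟩, |-z⟩ amplitudes.
= (9 - 4)/13 = 5/13.
⟨S_z⟩ = (ħ/2)·⟨σ_z⟩.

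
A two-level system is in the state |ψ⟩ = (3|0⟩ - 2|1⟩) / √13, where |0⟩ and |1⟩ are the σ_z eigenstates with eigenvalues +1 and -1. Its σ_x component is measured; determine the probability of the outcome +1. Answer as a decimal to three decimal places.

0.038

|+x⟩ = (|0⟩ + |1⟩)/√2, so ⟨+x|ψ⟩ = (1) / (√2·√13).
P = |1|² / 26 = 1/26.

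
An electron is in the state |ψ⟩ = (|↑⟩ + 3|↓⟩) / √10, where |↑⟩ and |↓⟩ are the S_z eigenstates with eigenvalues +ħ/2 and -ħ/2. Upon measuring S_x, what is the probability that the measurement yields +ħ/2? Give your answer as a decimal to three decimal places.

0.800

|+x⟩ = (|↑⟩ + |↓⟩)/√2, so ⟨+x|ψ⟩ = (4) / (√2·√10).
P = |4|² / 20 = 16/20.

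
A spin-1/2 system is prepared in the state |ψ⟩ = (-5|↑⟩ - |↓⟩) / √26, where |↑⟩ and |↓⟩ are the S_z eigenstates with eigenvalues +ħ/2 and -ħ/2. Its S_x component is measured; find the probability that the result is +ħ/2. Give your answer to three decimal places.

0.692

|+x⟩ = (|↑⟩ + |↓⟩)/√2, so ⟨+x|ψ⟩ = (-6) / (√2·√26).
P = |-6|² / 52 = 36/52.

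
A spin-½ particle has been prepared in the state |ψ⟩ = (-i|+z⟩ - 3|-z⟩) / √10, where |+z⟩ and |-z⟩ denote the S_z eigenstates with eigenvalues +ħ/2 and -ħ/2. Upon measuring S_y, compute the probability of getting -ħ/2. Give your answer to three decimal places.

|-y⟩ = (|+z⟩ - i|-z⟩)/√2, so ⟨-y|ψ⟩ = (-4i) / (√2·√10).
P = |-4i|² / 20 = 16/20.

0.800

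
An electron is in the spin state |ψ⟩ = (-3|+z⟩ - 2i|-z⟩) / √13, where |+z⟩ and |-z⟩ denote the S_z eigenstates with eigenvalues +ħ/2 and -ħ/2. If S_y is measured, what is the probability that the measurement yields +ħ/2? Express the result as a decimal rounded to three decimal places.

|+y⟩ = (|+z⟩ + i|-z⟩)/√2, so ⟨+y|ψ⟩ = (-5) / (√2·√13).
P = |-5|² / 26 = 25/26.

0.962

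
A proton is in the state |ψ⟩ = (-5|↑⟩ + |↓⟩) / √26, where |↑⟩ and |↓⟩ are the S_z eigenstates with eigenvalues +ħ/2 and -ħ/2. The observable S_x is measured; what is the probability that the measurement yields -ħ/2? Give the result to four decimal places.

0.6923

|-x⟩ = (|↑⟩ - |↓⟩)/√2, so ⟨-x|ψ⟩ = (-6) / (√2·√26).
P = |-6|² / 52 = 36/52.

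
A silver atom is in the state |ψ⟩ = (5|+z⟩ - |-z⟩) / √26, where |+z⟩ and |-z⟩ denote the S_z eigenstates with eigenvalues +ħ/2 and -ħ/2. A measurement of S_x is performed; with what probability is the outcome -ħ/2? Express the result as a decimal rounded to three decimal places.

0.692

|-x⟩ = (|+z⟩ - |-z⟩)/√2, so ⟨-x|ψ⟩ = (6) / (√2·√26).
P = |6|² / 52 = 36/52.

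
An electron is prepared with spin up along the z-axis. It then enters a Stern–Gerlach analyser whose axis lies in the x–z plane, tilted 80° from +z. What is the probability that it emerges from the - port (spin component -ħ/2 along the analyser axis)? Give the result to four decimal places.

For spin-½, the probability of finding spin-up along an axis at angle θ to the initial spin direction is cos²(θ/2); spin-down is sin²(θ/2).
θ = 80°, so P = sin²(40°) ≈ 0.4132.

0.4132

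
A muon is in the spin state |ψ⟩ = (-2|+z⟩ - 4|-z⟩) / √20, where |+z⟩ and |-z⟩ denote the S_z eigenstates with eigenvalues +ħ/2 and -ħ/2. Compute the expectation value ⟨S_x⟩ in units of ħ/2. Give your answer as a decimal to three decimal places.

0.800

⟨σ_x⟩ = 2 Re(a* b)/(|a|²+|b|²) with a = -2, b = -4.
a* b = 8, so ⟨σ_x⟩ = 16/20.
⟨S_x⟩ = (ħ/2)·⟨σ_x⟩.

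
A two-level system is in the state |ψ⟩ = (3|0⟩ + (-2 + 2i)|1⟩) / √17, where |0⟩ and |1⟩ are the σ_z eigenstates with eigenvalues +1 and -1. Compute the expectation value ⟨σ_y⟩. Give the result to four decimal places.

⟨σ_y⟩ = 2 Im(a* b)/(|a|²+|b|²) with a = 3, b = (-2 + 2i).
a* b = (-6 + 6i), so ⟨σ_y⟩ = 12/17.

0.7059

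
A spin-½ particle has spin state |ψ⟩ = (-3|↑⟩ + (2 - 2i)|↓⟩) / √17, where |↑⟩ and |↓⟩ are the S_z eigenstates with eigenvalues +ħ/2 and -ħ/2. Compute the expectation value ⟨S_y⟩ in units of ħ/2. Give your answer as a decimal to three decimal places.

0.706

⟨σ_y⟩ = 2 Im(a* b)/(|a|²+|b|²) with a = -3, b = (2 - 2i).
a* b = (-6 + 6i), so ⟨σ_y⟩ = 12/17.
⟨S_y⟩ = (ħ/2)·⟨σ_y⟩.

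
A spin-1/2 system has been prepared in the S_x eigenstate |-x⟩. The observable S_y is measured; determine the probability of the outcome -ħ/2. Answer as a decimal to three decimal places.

0.500

In the S_z basis, |-x⟩ = (|+z⟩ - |-z⟩)/√2 and |-y⟩ = (|+z⟩ - i|-z⟩)/√2.
|⟨-y|-x⟩|² = 1/2.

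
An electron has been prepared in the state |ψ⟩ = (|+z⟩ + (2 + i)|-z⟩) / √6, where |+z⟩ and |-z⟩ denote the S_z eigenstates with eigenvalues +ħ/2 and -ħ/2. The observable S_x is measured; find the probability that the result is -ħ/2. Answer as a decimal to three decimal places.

0.167

|-x⟩ = (|+z⟩ - |-z⟩)/√2, so ⟨-x|ψ⟩ = (-1 - i) / (√2·√6).
P = |-1 - i|² / 12 = 2/12.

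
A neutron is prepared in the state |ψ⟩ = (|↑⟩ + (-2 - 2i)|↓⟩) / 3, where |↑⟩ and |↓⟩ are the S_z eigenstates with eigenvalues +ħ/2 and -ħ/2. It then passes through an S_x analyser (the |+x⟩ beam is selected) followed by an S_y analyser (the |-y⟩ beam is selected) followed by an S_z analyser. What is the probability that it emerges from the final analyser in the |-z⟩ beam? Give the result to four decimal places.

0.0694

First analyser (S_x): P(|+x⟩) = |⟨+x|ψ⟩|² = 5/18.
After stage 1 the state is |+x⟩; P(|-y⟩) = |⟨-y|+x⟩|² = 1/2.
After stage 2 the state is |-y⟩; P(|-z⟩) = |⟨-z|-y⟩|² = 1/2.
Joint probability = 5/18 × 1/2 × 1/2 = 0.0694.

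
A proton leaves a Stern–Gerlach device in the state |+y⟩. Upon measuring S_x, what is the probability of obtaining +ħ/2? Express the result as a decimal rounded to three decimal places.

0.500

In the S_z basis, |+y⟩ = (|+z⟩ + i|-z⟩)/√2 and |+x⟩ = (|+z⟩ + |-z⟩)/√2.
|⟨+x|+y⟩|² = 1/2.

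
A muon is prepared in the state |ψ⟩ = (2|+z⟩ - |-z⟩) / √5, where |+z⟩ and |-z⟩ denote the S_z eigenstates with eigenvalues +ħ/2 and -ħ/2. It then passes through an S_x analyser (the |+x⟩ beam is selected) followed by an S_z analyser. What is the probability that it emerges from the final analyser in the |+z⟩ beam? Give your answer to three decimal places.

First analyser (S_x): P(|+x⟩) = |⟨+x|ψ⟩|² = 1/10.
After stage 1 the state is |+x⟩; P(|+z⟩) = |⟨+z|+x⟩|² = 1/2.
Joint probability = 1/10 × 1/2 = 0.050.

0.050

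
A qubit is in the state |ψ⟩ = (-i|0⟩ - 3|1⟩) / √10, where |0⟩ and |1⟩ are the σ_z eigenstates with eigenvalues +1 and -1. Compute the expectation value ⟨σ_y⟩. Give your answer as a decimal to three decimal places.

⟨σ_y⟩ = 2 Im(a* b)/(|a|²+|b|²) with a = -i, b = -3.
a* b = -3i, so ⟨σ_y⟩ = -6/10.

-0.600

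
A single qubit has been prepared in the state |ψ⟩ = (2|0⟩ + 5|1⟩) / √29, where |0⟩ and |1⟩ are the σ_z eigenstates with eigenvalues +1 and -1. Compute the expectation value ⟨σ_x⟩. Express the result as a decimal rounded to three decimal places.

0.690

⟨σ_x⟩ = 2 Re(a* b)/(|a|²+|b|²) with a = 2, b = 5.
a* b = 10, so ⟨σ_x⟩ = 20/29.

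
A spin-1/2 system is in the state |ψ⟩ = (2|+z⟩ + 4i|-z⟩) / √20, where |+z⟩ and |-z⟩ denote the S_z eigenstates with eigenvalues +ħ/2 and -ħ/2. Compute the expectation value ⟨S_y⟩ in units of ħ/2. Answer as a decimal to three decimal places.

0.800

⟨σ_y⟩ = 2 Im(a* b)/(|a|²+|b|²) with a = 2, b = 4i.
a* b = 8i, so ⟨σ_y⟩ = 16/20.
⟨S_y⟩ = (ħ/2)·⟨σ_y⟩.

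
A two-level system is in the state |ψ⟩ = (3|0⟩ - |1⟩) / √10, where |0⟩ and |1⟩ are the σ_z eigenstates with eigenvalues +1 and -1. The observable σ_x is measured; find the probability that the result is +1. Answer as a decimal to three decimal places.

0.200

|+x⟩ = (|0⟩ + |1⟩)/√2, so ⟨+x|ψ⟩ = (2) / (√2·√10).
P = |2|² / 20 = 4/20.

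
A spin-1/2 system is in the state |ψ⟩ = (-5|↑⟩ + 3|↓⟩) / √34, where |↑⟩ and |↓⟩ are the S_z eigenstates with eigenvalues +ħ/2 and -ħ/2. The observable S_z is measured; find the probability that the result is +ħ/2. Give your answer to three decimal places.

0.735

The +ħ/2 outcome corresponds to |↑⟩. Its amplitude in |ψ⟩ is -5/√34.
P = |-5|² / 34 = 25/34.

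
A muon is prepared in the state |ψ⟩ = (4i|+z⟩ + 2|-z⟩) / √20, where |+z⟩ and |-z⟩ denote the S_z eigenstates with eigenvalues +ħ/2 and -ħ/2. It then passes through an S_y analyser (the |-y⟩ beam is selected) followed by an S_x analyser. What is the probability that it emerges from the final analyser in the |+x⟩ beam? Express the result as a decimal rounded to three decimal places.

0.450

First analyser (S_y): P(|-y⟩) = |⟨-y|ψ⟩|² = 36/40.
After stage 1 the state is |-y⟩; P(|+x⟩) = |⟨+x|-y⟩|² = 1/2.
Joint probability = 36/40 × 1/2 = 0.450.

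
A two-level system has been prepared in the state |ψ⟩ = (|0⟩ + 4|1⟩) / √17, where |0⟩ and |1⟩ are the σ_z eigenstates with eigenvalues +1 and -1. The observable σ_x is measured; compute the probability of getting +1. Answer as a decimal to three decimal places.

0.735

|+x⟩ = (|0⟩ + |1⟩)/√2, so ⟨+x|ψ⟩ = (5) / (√2·√17).
P = |5|² / 34 = 25/34.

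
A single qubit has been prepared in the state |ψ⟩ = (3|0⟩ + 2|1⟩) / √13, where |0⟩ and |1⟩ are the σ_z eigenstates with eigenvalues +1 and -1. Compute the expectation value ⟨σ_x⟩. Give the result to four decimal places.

0.9231

⟨σ_x⟩ = 2 Re(a* b)/(|a|²+|b|²) with a = 3, b = 2.
a* b = 6, so ⟨σ_x⟩ = 12/13.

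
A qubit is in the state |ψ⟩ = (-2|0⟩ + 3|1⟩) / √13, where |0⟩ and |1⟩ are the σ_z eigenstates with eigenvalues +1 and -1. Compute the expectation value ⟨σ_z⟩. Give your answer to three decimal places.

-0.385

⟨σ_z⟩ = |a|² - |b|² divided by |a|²+|b|², with a, b the |0⟩, |1⟩ amplitudes.
= (4 - 9)/13 = -5/13.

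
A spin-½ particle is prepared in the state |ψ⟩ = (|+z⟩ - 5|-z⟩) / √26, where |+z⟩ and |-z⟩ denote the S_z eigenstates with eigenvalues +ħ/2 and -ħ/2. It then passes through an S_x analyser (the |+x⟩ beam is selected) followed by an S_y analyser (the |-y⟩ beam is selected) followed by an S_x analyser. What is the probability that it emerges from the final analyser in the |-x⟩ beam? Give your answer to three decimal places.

0.077

First analyser (S_x): P(|+x⟩) = |⟨+x|ψ⟩|² = 16/52.
After stage 1 the state is |+x⟩; P(|-y⟩) = |⟨-y|+x⟩|² = 1/2.
After stage 2 the state is |-y⟩; P(|-x⟩) = |⟨-x|-y⟩|² = 1/2.
Joint probability = 16/52 × 1/2 × 1/2 = 0.077.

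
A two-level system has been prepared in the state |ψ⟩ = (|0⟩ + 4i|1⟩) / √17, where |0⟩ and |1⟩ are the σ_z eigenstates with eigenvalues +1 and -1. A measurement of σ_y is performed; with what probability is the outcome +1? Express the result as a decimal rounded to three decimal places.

|+y⟩ = (|0⟩ + i|1⟩)/√2, so ⟨+y|ψ⟩ = (5) / (√2·√17).
P = |5|² / 34 = 25/34.

0.735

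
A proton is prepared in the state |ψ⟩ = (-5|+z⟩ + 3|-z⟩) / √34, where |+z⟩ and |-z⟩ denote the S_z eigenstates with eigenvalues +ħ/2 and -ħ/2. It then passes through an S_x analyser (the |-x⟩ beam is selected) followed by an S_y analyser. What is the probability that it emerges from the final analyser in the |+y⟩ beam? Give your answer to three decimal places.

0.471

First analyser (S_x): P(|-x⟩) = |⟨-x|ψ⟩|² = 64/68.
After stage 1 the state is |-x⟩; P(|+y⟩) = |⟨+y|-x⟩|² = 1/2.
Joint probability = 64/68 × 1/2 = 0.471.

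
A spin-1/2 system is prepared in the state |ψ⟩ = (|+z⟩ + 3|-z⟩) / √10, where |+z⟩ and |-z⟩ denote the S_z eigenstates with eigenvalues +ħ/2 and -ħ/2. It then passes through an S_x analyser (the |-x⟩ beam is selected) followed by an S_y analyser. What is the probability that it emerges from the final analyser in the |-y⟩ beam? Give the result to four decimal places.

0.1000

First analyser (S_x): P(|-x⟩) = |⟨-x|ψ⟩|² = 4/20.
After stage 1 the state is |-x⟩; P(|-y⟩) = |⟨-y|-x⟩|² = 1/2.
Joint probability = 4/20 × 1/2 = 0.1000.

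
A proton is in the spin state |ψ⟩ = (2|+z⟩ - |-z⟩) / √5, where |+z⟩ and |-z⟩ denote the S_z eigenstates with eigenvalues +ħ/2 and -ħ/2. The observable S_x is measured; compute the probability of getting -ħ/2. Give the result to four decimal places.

0.9000

|-x⟩ = (|+z⟩ - |-z⟩)/√2, so ⟨-x|ψ⟩ = (3) / (√2·√5).
P = |3|² / 10 = 9/10.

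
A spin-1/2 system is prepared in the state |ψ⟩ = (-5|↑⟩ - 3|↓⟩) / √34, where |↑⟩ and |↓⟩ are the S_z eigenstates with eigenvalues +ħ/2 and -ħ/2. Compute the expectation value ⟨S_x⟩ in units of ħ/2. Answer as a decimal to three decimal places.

0.882

⟨σ_x⟩ = 2 Re(a* b)/(|a|²+|b|²) with a = -5, b = -3.
a* b = 15, so ⟨σ_x⟩ = 30/34.
⟨S_x⟩ = (ħ/2)·⟨σ_x⟩.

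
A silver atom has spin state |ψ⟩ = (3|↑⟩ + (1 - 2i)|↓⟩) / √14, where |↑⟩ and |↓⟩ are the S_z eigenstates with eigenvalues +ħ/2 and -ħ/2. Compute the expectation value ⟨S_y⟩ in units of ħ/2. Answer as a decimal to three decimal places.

-0.857

⟨σ_y⟩ = 2 Im(a* b)/(|a|²+|b|²) with a = 3, b = (1 - 2i).
a* b = (3 - 6i), so ⟨σ_y⟩ = -12/14.
⟨S_y⟩ = (ħ/2)·⟨σ_y⟩.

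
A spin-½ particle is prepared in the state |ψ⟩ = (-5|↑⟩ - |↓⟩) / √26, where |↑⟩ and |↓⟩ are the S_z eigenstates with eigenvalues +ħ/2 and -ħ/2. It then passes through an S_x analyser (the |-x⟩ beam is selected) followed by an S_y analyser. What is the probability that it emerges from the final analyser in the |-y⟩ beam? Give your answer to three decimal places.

First analyser (S_x): P(|-x⟩) = |⟨-x|ψ⟩|² = 16/52.
After stage 1 the state is |-x⟩; P(|-y⟩) = |⟨-y|-x⟩|² = 1/2.
Joint probability = 16/52 × 1/2 = 0.154.

0.154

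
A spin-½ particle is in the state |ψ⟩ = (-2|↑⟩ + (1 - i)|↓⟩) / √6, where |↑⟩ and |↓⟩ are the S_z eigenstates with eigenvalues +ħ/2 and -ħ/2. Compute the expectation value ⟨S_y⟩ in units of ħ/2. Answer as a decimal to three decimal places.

0.667

⟨σ_y⟩ = 2 Im(a* b)/(|a|²+|b|²) with a = -2, b = (1 - i).
a* b = (-2 + 2i), so ⟨σ_y⟩ = 4/6.
⟨S_y⟩ = (ħ/2)·⟨σ_y⟩.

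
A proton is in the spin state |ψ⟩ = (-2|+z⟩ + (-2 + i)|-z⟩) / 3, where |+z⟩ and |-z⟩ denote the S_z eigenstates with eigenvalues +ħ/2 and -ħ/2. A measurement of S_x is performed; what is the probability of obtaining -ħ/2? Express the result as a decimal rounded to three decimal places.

|-x⟩ = (|+z⟩ - |-z⟩)/√2, so ⟨-x|ψ⟩ = (-i) / (√2·3).
P = |-i|² / 18 = 1/18.

0.056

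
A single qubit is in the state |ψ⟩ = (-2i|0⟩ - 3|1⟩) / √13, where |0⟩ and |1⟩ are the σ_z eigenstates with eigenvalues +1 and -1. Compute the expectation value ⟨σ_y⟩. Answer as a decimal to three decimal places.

-0.923

⟨σ_y⟩ = 2 Im(a* b)/(|a|²+|b|²) with a = -2i, b = -3.
a* b = -6i, so ⟨σ_y⟩ = -12/13.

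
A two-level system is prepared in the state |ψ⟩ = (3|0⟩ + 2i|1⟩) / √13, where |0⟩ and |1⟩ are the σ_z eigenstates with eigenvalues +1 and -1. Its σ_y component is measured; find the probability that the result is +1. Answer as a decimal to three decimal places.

|+y⟩ = (|0⟩ + i|1⟩)/√2, so ⟨+y|ψ⟩ = (5) / (√2·√13).
P = |5|² / 26 = 25/26.

0.962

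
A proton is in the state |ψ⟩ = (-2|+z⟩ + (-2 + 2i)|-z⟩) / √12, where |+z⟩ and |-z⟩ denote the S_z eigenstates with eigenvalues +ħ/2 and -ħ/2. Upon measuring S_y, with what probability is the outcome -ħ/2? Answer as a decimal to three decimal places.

0.833

|-y⟩ = (|+z⟩ - i|-z⟩)/√2, so ⟨-y|ψ⟩ = (-4 - 2i) / (√2·√12).
P = |-4 - 2i|² / 24 = 20/24.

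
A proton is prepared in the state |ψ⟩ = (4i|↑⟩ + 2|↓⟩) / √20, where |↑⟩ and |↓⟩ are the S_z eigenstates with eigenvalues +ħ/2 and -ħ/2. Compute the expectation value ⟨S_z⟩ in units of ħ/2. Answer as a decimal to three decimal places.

0.600

⟨σ_z⟩ = |a|² - |b|² divided by |a|²+|b|², with a, b the |↑⟩, |↓⟩ amplitudes.
= (16 - 4)/20 = 12/20.
⟨S_z⟩ = (ħ/2)·⟨σ_z⟩.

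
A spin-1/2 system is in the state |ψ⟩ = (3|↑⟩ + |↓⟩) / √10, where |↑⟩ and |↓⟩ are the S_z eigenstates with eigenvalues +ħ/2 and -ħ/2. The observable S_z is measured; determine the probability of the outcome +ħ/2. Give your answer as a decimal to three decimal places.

0.900

The +ħ/2 outcome corresponds to |↑⟩. Its amplitude in |ψ⟩ is 3/√10.
P = |3|² / 10 = 9/10.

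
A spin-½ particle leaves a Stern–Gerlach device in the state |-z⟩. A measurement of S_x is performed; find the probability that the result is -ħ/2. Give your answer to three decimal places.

In the S_z basis, |-z⟩ = |↓⟩ and |-x⟩ = (|↑⟩ - |↓⟩)/√2.
|⟨-x|-z⟩|² = 1/2.

0.500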